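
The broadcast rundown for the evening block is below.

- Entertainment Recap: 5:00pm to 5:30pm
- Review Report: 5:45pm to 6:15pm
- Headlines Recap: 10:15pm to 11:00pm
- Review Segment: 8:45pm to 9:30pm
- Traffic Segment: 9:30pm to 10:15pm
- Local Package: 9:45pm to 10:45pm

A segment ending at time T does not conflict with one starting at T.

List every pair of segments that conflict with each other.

Two intervals overlap when each starts before the other ends.
Sorted by start: Entertainment Recap, Review Report, Review Segment, Traffic Segment, Local Package, Headlines Recap.
Review Report starts after Entertainment Recap ends; Entertainment Recap is clear from here.
Review Segment starts after Review Report ends; Review Report is clear from here.
Traffic Segment starts exactly when Review Segment ends (back-to-back, no overlap); Review Segment is clear from here.
Local Package starts before Traffic Segment ends → Traffic Segment and Local Package overlap.
Headlines Recap starts exactly when Traffic Segment ends (back-to-back, no overlap).
Headlines Recap starts before Local Package ends → Local Package and Headlines Recap overlap.

Headlines Recap & Local Package, Local Package & Traffic Segment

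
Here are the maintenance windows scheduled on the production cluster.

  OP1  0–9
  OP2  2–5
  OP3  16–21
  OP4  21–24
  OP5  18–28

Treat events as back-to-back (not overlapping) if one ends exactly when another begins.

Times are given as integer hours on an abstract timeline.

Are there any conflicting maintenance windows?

Yes

Check each pair: they overlap iff neither finishes before the other starts.
Sorted by start: OP1, OP2, OP3, OP5, OP4.
OP2 starts before OP1 ends → OP1 and OP2 overlap.
That's a conflict, so the schedule is not conflict-free.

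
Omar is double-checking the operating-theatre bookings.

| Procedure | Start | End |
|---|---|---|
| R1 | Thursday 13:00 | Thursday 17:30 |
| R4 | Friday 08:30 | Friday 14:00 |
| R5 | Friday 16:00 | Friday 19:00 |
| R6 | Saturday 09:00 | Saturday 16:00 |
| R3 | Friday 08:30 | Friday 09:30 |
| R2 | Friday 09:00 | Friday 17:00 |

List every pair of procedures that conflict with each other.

Sorted by start: R1, R3, R4, R2, R5, R6.
R3 starts after R1 ends, so nothing later overlaps R1 either.
R4 starts before R3 ends → R3 and R4 overlap.
R2 starts before R3 ends → R3 and R2 overlap.
R5 starts after R3 ends, so nothing later overlaps R3 either.
R2 starts before R4 ends → R4 and R2 overlap.
R5 starts after R4 ends, so nothing later overlaps R4 either.
R5 starts before R2 ends → R2 and R5 overlap.
R6 starts after R2 ends.
R6 starts after R5 ends.

R2 & R3, R2 & R4, R2 & R5, R3 & R4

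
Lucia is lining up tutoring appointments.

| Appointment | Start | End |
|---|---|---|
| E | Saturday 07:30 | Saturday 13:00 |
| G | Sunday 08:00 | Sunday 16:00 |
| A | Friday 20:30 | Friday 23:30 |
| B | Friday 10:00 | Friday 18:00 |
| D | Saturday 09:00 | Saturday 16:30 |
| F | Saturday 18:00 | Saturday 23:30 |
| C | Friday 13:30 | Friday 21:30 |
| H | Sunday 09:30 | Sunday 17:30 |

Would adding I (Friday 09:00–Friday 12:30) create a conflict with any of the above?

Yes — it overlaps B

B: starts Friday 10:00 before I ends Friday 12:30, and ends Friday 18:00 after I starts Friday 09:00 → overlap.
C: starts Friday 13:30 at or after I ends Friday 12:30 → clear.
A: starts Friday 20:30 at or after I ends Friday 12:30 → clear.
E: starts Saturday 07:30 at or after I ends Friday 12:30 → clear.
D: starts Saturday 09:00 at or after I ends Friday 12:30 → clear.
F: starts Saturday 18:00 at or after I ends Friday 12:30 → clear.
G: starts Sunday 08:00 at or after I ends Friday 12:30 → clear.
H: starts Sunday 09:30 at or after I ends Friday 12:30 → clear.
I overlaps B.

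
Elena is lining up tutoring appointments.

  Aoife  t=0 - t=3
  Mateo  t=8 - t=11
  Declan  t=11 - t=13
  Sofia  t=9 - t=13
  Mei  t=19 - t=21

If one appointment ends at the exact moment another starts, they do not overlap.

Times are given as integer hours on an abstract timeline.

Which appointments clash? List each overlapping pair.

Declan & Sofia, Mateo & Sofia

Two intervals overlap when each starts before the other ends.
Sorted by start: Aoife, Mateo, Sofia, Declan, Mei.
Mateo starts after Aoife ends; Aoife is clear from here.
Sofia starts before Mateo ends → Mateo and Sofia overlap.
Declan starts exactly when Mateo ends (back-to-back, no overlap); Mateo is clear from here.
Declan starts before Sofia ends → Sofia and Declan overlap.
Mei starts after Sofia ends.
Mei starts after Declan ends.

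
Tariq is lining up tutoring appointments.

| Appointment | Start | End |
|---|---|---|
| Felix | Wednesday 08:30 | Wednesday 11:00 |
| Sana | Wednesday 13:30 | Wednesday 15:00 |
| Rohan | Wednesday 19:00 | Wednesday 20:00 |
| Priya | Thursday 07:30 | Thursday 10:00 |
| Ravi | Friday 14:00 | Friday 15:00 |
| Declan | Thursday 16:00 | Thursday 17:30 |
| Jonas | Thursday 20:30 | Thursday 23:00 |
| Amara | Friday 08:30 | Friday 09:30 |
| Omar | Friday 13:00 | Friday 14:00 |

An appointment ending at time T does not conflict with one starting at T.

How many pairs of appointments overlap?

0

Two intervals overlap when each starts before the other ends.
Sorted by start: Felix, Sana, Rohan, Priya, Declan, Jonas, Amara, Omar, Ravi.
Sana starts after Felix ends; Felix is clear from here.
Rohan starts after Sana ends; Sana is clear from here.
Priya starts after Rohan ends; Rohan is clear from here.
Declan starts after Priya ends; Priya is clear from here.
Jonas starts after Declan ends; Declan is clear from here.
Amara starts after Jonas ends; Jonas is clear from here.
Omar starts after Amara ends; Amara is clear from here.
Ravi starts exactly when Omar ends (back-to-back, no overlap).
No pair overlaps.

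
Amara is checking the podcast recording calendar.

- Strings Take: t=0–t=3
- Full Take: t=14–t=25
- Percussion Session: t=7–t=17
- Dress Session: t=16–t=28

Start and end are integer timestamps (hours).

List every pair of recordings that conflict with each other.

Dress Session & Full Take, Dress Session & Percussion Session, Full Take & Percussion Session

Sorted by start: Strings Take, Percussion Session, Full Take, Dress Session.
Percussion Session starts after Strings Take ends, so Strings Take has no further overlaps.
Full Take starts before Percussion Session ends → Percussion Session and Full Take overlap.
Dress Session starts before Percussion Session ends → Percussion Session and Dress Session overlap.
Dress Session starts before Full Take ends → Full Take and Dress Session overlap.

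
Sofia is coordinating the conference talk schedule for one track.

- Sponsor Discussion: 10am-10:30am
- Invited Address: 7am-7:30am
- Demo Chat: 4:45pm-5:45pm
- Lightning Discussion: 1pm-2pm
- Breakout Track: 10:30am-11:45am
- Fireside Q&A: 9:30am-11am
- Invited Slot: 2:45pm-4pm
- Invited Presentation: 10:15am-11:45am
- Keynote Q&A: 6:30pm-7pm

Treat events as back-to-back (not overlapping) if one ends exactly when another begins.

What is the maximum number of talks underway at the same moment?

Walk through starts and ends in time order (an end at T is processed before a start at T):
7am start Invited Address → 1
7:30am end Invited Address → 0
9:30am start Fireside Q&A → 1
10am start Sponsor Discussion → 2
10:15am start Invited Presentation → 3
10:30am end Sponsor Discussion → 2
10:30am start Breakout Track → 3
11am end Fireside Q&A → 2
11:45am end Breakout Track → 1
11:45am end Invited Presentation → 0
1pm start Lightning Discussion → 1
2pm end Lightning Discussion → 0
2:45pm start Invited Slot → 1
4pm end Invited Slot → 0
4:45pm start Demo Chat → 1
5:45pm end Demo Chat → 0
6:30pm start Keynote Q&A → 1
7pm end Keynote Q&A → 0
Peak is 3, at 10:15am (Fireside Q&A, Invited Presentation, Sponsor Discussion).

3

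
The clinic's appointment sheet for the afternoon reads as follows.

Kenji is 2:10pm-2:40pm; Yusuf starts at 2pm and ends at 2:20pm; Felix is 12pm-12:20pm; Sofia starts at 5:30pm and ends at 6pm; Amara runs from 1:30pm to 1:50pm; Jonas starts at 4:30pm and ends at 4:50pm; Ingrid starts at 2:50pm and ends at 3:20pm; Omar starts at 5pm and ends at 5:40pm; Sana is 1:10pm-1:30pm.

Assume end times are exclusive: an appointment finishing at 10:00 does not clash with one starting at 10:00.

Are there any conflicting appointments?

Yes

Sorted by start: Felix, Sana, Amara, Yusuf, Kenji, Ingrid, Jonas, Omar, Sofia.
Sana starts after Felix ends; Felix is clear from here.
Amara starts exactly when Sana ends (back-to-back, no overlap); Sana is clear from here.
Yusuf starts after Amara ends; Amara is clear from here.
Kenji starts before Yusuf ends → Yusuf and Kenji overlap.
That's a conflict, so the schedule is not conflict-free.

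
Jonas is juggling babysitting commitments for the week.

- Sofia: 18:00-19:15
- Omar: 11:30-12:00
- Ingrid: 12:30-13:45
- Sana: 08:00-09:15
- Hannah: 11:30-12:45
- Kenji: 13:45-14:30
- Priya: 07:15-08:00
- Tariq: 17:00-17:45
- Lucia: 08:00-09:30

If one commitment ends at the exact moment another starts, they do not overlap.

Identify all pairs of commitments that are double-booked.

Hannah & Ingrid, Hannah & Omar, Lucia & Sana

Sorted by start: Priya, Lucia, Sana, Hannah, Omar, Ingrid, Kenji, Tariq, Sofia.
Lucia starts exactly when Priya ends (back-to-back, no overlap), so nothing later overlaps Priya either.
Sana starts before Lucia ends → Lucia and Sana overlap.
Hannah starts after Lucia ends, so nothing later overlaps Lucia either.
Hannah starts after Sana ends, so nothing later overlaps Sana either.
Omar starts before Hannah ends → Hannah and Omar overlap.
Ingrid starts before Hannah ends → Hannah and Ingrid overlap.
Kenji starts after Hannah ends, so nothing later overlaps Hannah either.
Ingrid starts after Omar ends, so nothing later overlaps Omar either.
Kenji starts exactly when Ingrid ends (back-to-back, no overlap), so nothing later overlaps Ingrid either.
Tariq starts after Kenji ends, so nothing later overlaps Kenji either.
Sofia starts after Tariq ends.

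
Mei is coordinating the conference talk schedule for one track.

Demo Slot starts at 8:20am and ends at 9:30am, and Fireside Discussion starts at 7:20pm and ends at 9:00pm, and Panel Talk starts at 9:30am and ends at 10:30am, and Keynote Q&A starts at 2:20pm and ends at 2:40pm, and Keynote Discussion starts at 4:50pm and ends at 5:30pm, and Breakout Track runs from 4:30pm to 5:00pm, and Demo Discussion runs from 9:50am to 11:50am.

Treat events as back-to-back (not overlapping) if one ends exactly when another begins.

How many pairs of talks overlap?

2

Two intervals overlap when each starts before the other ends.
Sorted by start: Demo Slot, Panel Talk, Demo Discussion, Keynote Q&A, Breakout Track, Keynote Discussion, Fireside Discussion.
Panel Talk starts exactly when Demo Slot ends (back-to-back, no overlap) — done with Demo Slot.
Demo Discussion starts before Panel Talk ends → Panel Talk and Demo Discussion overlap.
Keynote Q&A starts after Panel Talk ends — done with Panel Talk.
Keynote Q&A starts after Demo Discussion ends — done with Demo Discussion.
Breakout Track starts after Keynote Q&A ends — done with Keynote Q&A.
Keynote Discussion starts before Breakout Track ends → Breakout Track and Keynote Discussion overlap.
Fireside Discussion starts after Breakout Track ends.
Fireside Discussion starts after Keynote Discussion ends.
Overlapping pairs: Breakout Track & Keynote Discussion, Demo Discussion & Panel Talk — 2 in total.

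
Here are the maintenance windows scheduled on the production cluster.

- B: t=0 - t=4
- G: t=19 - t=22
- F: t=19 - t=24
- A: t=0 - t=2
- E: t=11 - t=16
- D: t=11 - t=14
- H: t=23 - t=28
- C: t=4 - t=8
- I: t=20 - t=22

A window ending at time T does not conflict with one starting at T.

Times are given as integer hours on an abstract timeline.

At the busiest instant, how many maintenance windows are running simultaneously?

Sweep the timeline, counting +1 at each start and −1 at each end (ends before starts at a tie):
t=0 start A → 1
t=0 start B → 2
t=2 end A → 1
t=4 end B → 0
t=4 start C → 1
t=8 end C → 0
t=11 start D → 1
t=11 start E → 2
t=14 end D → 1
t=16 end E → 0
t=19 start F → 1
t=19 start G → 2
t=20 start I → 3
t=22 end G → 2
t=22 end I → 1
t=23 start H → 2
t=24 end F → 1
t=28 end H → 0
Peak is 3, at t=20 (F, G, I).

3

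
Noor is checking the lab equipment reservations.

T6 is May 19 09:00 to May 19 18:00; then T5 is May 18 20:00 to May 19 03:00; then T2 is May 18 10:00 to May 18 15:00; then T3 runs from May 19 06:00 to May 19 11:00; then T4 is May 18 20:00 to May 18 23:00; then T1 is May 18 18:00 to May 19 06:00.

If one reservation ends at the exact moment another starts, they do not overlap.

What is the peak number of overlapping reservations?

Sort all start/end points and keep a running count:
May 18 10:00 start T2 → 1
May 18 15:00 end T2 → 0
May 18 18:00 start T1 → 1
May 18 20:00 start T4 → 2
May 18 20:00 start T5 → 3
May 18 23:00 end T4 → 2
May 19 03:00 end T5 → 1
May 19 06:00 end T1 → 0
May 19 06:00 start T3 → 1
May 19 09:00 start T6 → 2
May 19 11:00 end T3 → 1
May 19 18:00 end T6 → 0
Peak is 3, at May 18 20:00 (T1, T4, T5).

3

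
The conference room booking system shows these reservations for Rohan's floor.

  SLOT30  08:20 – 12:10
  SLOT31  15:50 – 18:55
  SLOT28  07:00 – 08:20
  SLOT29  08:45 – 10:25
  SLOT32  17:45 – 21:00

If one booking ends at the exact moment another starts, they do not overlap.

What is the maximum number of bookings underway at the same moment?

Sort all start/end points and keep a running count:
07:00 start SLOT28 → 1
08:20 end SLOT28 → 0
08:20 start SLOT30 → 1
08:45 start SLOT29 → 2
10:25 end SLOT29 → 1
12:10 end SLOT30 → 0
15:50 start SLOT31 → 1
17:45 start SLOT32 → 2
18:55 end SLOT31 → 1
21:00 end SLOT32 → 0
Peak is 2, at 08:45 (SLOT29, SLOT30).

2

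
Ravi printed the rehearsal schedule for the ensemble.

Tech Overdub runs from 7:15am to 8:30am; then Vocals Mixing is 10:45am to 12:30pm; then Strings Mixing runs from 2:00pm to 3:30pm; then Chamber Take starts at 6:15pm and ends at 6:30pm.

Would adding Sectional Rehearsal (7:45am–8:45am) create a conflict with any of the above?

Tech Overdub: starts 7:15am before Sectional Rehearsal ends 8:45am, and ends 8:30am after Sectional Rehearsal starts 7:45am → overlap.
Vocals Mixing: starts 10:45am at or after Sectional Rehearsal ends 8:45am → clear.
Strings Mixing: starts 2:00pm at or after Sectional Rehearsal ends 8:45am → clear.
Chamber Take: starts 6:15pm at or after Sectional Rehearsal ends 8:45am → clear.
Sectional Rehearsal overlaps Tech Overdub.

Yes — it overlaps Tech Overdub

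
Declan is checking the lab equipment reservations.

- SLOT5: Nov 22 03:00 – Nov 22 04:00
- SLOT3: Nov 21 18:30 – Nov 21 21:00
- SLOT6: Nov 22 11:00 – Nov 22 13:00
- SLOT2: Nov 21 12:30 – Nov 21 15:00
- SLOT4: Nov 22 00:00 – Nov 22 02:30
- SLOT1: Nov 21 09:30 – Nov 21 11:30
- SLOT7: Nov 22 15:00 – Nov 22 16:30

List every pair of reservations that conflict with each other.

none

Sorted by start: SLOT1, SLOT2, SLOT3, SLOT4, SLOT5, SLOT6, SLOT7.
SLOT2 starts after SLOT1 ends, so SLOT1 has no further overlaps.
SLOT3 starts after SLOT2 ends, so SLOT2 has no further overlaps.
SLOT4 starts after SLOT3 ends, so SLOT3 has no further overlaps.
SLOT5 starts after SLOT4 ends, so SLOT4 has no further overlaps.
SLOT6 starts after SLOT5 ends, so SLOT5 has no further overlaps.
SLOT7 starts after SLOT6 ends.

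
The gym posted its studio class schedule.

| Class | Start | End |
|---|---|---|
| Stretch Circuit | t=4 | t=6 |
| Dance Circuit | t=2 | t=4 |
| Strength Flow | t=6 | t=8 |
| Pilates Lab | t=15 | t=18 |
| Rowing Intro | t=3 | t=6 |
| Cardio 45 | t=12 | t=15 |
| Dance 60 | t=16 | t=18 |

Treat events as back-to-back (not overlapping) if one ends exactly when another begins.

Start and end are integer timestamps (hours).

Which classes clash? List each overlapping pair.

Dance 60 & Pilates Lab, Dance Circuit & Rowing Intro, Rowing Intro & Stretch Circuit

Sorted by start: Dance Circuit, Rowing Intro, Stretch Circuit, Strength Flow, Cardio 45, Pilates Lab, Dance 60.
Rowing Intro starts before Dance Circuit ends → Dance Circuit and Rowing Intro overlap.
Stretch Circuit starts exactly when Dance Circuit ends (back-to-back, no overlap), so nothing later overlaps Dance Circuit either.
Stretch Circuit starts before Rowing Intro ends → Rowing Intro and Stretch Circuit overlap.
Strength Flow starts exactly when Rowing Intro ends (back-to-back, no overlap), so nothing later overlaps Rowing Intro either.
Strength Flow starts exactly when Stretch Circuit ends (back-to-back, no overlap), so nothing later overlaps Stretch Circuit either.
Cardio 45 starts after Strength Flow ends, so nothing later overlaps Strength Flow either.
Pilates Lab starts exactly when Cardio 45 ends (back-to-back, no overlap), so nothing later overlaps Cardio 45 either.
Dance 60 starts before Pilates Lab ends → Pilates Lab and Dance 60 overlap.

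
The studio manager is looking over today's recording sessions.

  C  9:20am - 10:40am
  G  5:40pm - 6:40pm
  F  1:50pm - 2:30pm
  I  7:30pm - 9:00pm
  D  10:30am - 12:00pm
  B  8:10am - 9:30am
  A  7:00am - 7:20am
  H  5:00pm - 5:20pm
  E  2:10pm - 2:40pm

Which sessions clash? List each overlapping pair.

Check each pair: they overlap iff neither finishes before the other starts.
Sorted by start: A, B, C, D, F, E, H, G, I.
B starts after A ends; A is clear from here.
C starts before B ends → B and C overlap.
D starts after B ends; B is clear from here.
D starts before C ends → C and D overlap.
F starts after C ends; C is clear from here.
F starts after D ends; D is clear from here.
E starts before F ends → F and E overlap.
H starts after F ends; F is clear from here.
H starts after E ends; E is clear from here.
G starts after H ends; H is clear from here.
I starts after G ends.

B & C, C & D, E & F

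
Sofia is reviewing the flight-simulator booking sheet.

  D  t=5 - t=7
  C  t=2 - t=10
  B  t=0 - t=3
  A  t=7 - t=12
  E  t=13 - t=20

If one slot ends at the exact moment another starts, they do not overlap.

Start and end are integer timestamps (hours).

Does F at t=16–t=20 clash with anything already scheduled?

B: ends t=3 at or before F starts t=16 → clear.
C: ends t=10 at or before F starts t=16 → clear.
D: ends t=7 at or before F starts t=16 → clear.
A: ends t=12 at or before F starts t=16 → clear.
E: starts t=13 before F ends t=20, and ends t=20 after F starts t=16 → overlap.
F overlaps E.

Yes — it overlaps E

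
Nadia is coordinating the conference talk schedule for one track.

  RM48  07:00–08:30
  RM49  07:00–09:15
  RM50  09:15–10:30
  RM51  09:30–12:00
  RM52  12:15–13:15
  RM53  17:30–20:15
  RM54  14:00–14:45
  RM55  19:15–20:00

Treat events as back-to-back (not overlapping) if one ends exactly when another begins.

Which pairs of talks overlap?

RM48 & RM49, RM50 & RM51, RM53 & RM55

Sorted by start: RM48, RM49, RM50, RM51, RM52, RM54, RM53, RM55.
RM49 starts before RM48 ends → RM48 and RM49 overlap.
RM50 starts after RM48 ends; RM48 is clear from here.
RM50 starts exactly when RM49 ends (back-to-back, no overlap); RM49 is clear from here.
RM51 starts before RM50 ends → RM50 and RM51 overlap.
RM52 starts after RM50 ends; RM50 is clear from here.
RM52 starts after RM51 ends; RM51 is clear from here.
RM54 starts after RM52 ends; RM52 is clear from here.
RM53 starts after RM54 ends; RM54 is clear from here.
RM55 starts before RM53 ends → RM53 and RM55 overlap.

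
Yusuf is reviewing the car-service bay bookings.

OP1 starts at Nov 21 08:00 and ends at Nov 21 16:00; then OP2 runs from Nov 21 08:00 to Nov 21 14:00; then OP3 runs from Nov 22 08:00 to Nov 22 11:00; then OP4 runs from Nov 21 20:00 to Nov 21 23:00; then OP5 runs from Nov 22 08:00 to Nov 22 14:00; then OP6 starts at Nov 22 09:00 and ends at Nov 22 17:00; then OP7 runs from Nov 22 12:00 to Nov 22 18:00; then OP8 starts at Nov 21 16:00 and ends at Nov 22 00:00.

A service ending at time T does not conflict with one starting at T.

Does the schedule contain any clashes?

Sorted by start: OP1, OP2, OP8, OP4, OP3, OP5, OP6, OP7.
OP2 starts before OP1 ends → OP1 and OP2 overlap.
That's a conflict, so the schedule is not conflict-free.

Yes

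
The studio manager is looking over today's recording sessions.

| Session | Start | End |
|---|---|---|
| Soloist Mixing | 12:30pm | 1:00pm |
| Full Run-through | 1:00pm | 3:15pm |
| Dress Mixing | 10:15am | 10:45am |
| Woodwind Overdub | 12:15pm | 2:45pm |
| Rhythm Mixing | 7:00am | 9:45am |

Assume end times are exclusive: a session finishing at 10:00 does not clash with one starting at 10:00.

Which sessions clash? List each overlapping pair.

Full Run-through & Woodwind Overdub, Soloist Mixing & Woodwind Overdub

Check each pair: they overlap iff neither finishes before the other starts.
Sorted by start: Rhythm Mixing, Dress Mixing, Woodwind Overdub, Soloist Mixing, Full Run-through.
Dress Mixing starts after Rhythm Mixing ends; Rhythm Mixing is clear from here.
Woodwind Overdub starts after Dress Mixing ends; Dress Mixing is clear from here.
Soloist Mixing starts before Woodwind Overdub ends → Woodwind Overdub and Soloist Mixing overlap.
Full Run-through starts before Woodwind Overdub ends → Woodwind Overdub and Full Run-through overlap.
Full Run-through starts exactly when Soloist Mixing ends (back-to-back, no overlap).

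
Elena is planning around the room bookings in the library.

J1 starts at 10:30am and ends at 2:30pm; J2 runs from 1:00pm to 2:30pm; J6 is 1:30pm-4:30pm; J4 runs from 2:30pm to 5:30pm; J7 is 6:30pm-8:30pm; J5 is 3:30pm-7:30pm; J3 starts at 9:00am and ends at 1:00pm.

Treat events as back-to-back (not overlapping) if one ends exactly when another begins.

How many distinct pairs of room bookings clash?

Sorted by start: J3, J1, J2, J6, J4, J5, J7.
J1 starts before J3 ends → J3 and J1 overlap.
J2 starts exactly when J3 ends (back-to-back, no overlap) — done with J3.
J2 starts before J1 ends → J1 and J2 overlap.
J6 starts before J1 ends → J1 and J6 overlap.
J4 starts exactly when J1 ends (back-to-back, no overlap) — done with J1.
J6 starts before J2 ends → J2 and J6 overlap.
J4 starts exactly when J2 ends (back-to-back, no overlap) — done with J2.
J4 starts before J6 ends → J6 and J4 overlap.
J5 starts before J6 ends → J6 and J5 overlap.
J7 starts after J6 ends.
J5 starts before J4 ends → J4 and J5 overlap.
J7 starts after J4 ends.
J7 starts before J5 ends → J5 and J7 overlap.
Overlapping pairs: J1 & J2, J1 & J3, J1 & J6, J2 & J6, J4 & J5, J4 & J6, J5 & J6, J5 & J7 — 8 in total.

8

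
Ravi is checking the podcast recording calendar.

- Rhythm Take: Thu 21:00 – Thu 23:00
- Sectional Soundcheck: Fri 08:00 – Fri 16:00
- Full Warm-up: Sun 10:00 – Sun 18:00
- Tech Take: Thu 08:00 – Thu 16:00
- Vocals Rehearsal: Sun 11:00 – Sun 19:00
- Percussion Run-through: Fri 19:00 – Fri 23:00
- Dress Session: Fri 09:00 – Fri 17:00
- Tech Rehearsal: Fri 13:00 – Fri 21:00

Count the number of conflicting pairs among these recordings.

Sorted by start: Tech Take, Rhythm Take, Sectional Soundcheck, Dress Session, Tech Rehearsal, Percussion Run-through, Full Warm-up, Vocals Rehearsal.
Rhythm Take starts after Tech Take ends; Tech Take is clear from here.
Sectional Soundcheck starts after Rhythm Take ends; Rhythm Take is clear from here.
Dress Session starts before Sectional Soundcheck ends → Sectional Soundcheck and Dress Session overlap.
Tech Rehearsal starts before Sectional Soundcheck ends → Sectional Soundcheck and Tech Rehearsal overlap.
Percussion Run-through starts after Sectional Soundcheck ends; Sectional Soundcheck is clear from here.
Tech Rehearsal starts before Dress Session ends → Dress Session and Tech Rehearsal overlap.
Percussion Run-through starts after Dress Session ends; Dress Session is clear from here.
Percussion Run-through starts before Tech Rehearsal ends → Tech Rehearsal and Percussion Run-through overlap.
Full Warm-up starts after Tech Rehearsal ends; Tech Rehearsal is clear from here.
Full Warm-up starts after Percussion Run-through ends; Percussion Run-through is clear from here.
Vocals Rehearsal starts before Full Warm-up ends → Full Warm-up and Vocals Rehearsal overlap.
Overlapping pairs: Dress Session & Sectional Soundcheck, Dress Session & Tech Rehearsal, Full Warm-up & Vocals Rehearsal, Percussion Run-through & Tech Rehearsal, Sectional Soundcheck & Tech Rehearsal — 5 in total.

5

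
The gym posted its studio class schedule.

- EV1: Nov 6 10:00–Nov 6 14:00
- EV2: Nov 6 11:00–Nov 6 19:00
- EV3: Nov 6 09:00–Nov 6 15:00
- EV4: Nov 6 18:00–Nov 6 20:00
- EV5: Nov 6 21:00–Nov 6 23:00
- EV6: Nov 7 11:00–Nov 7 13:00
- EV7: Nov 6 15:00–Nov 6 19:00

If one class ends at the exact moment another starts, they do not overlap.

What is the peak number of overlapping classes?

Sweep the timeline, counting +1 at each start and −1 at each end (ends before starts at a tie):
Nov 6 09:00 start EV3 → 1
Nov 6 10:00 start EV1 → 2
Nov 6 11:00 start EV2 → 3
Nov 6 14:00 end EV1 → 2
Nov 6 15:00 end EV3 → 1
Nov 6 15:00 start EV7 → 2
Nov 6 18:00 start EV4 → 3
Nov 6 19:00 end EV2 → 2
Nov 6 19:00 end EV7 → 1
Nov 6 20:00 end EV4 → 0
Nov 6 21:00 start EV5 → 1
Nov 6 23:00 end EV5 → 0
Nov 7 11:00 start EV6 → 1
Nov 7 13:00 end EV6 → 0
Peak is 3, at Nov 6 11:00 (EV1, EV2, EV3).

3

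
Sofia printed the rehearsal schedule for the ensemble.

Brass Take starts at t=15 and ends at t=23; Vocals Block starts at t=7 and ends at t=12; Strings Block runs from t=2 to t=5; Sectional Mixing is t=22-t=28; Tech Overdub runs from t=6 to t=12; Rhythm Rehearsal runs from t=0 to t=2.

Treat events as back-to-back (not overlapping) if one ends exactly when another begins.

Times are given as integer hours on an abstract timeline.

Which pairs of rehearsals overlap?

Brass Take & Sectional Mixing, Tech Overdub & Vocals Block

Sorted by start: Rhythm Rehearsal, Strings Block, Tech Overdub, Vocals Block, Brass Take, Sectional Mixing.
Strings Block starts exactly when Rhythm Rehearsal ends (back-to-back, no overlap), so Rhythm Rehearsal has no further overlaps.
Tech Overdub starts after Strings Block ends, so Strings Block has no further overlaps.
Vocals Block starts before Tech Overdub ends → Tech Overdub and Vocals Block overlap.
Brass Take starts after Tech Overdub ends, so Tech Overdub has no further overlaps.
Brass Take starts after Vocals Block ends, so Vocals Block has no further overlaps.
Sectional Mixing starts before Brass Take ends → Brass Take and Sectional Mixing overlap.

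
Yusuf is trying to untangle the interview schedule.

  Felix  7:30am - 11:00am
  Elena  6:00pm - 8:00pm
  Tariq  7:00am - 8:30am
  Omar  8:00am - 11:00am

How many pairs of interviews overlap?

Sorted by start: Tariq, Felix, Omar, Elena.
Felix starts before Tariq ends → Tariq and Felix overlap.
Omar starts before Tariq ends → Tariq and Omar overlap.
Elena starts after Tariq ends.
Omar starts before Felix ends → Felix and Omar overlap.
Elena starts after Felix ends.
Elena starts after Omar ends.
Overlapping pairs: Felix & Omar, Felix & Tariq, Omar & Tariq — 3 in total.

3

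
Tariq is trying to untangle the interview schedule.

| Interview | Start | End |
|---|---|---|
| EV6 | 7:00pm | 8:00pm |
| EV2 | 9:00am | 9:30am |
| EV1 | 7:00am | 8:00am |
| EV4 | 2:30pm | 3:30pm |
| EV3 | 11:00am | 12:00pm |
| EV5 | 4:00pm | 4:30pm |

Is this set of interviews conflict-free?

Sorted by start: EV1, EV2, EV3, EV4, EV5, EV6.
EV2 starts after EV1 ends — done with EV1.
EV3 starts after EV2 ends — done with EV2.
EV4 starts after EV3 ends — done with EV3.
EV5 starts after EV4 ends — done with EV4.
EV6 starts after EV5 ends.
Every pair is clear; the schedule has no overlaps.

Yes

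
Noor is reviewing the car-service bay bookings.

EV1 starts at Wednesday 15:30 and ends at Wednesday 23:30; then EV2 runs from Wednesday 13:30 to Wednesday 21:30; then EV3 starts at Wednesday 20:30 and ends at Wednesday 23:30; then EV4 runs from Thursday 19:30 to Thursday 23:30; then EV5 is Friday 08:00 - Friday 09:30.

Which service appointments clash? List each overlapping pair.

EV1 & EV2, EV1 & EV3, EV2 & EV3

Sorted by start: EV2, EV1, EV3, EV4, EV5.
EV1 starts before EV2 ends → EV2 and EV1 overlap.
EV3 starts before EV2 ends → EV2 and EV3 overlap.
EV4 starts after EV2 ends; EV2 is clear from here.
EV3 starts before EV1 ends → EV1 and EV3 overlap.
EV4 starts after EV1 ends; EV1 is clear from here.
EV4 starts after EV3 ends; EV3 is clear from here.
EV5 starts after EV4 ends.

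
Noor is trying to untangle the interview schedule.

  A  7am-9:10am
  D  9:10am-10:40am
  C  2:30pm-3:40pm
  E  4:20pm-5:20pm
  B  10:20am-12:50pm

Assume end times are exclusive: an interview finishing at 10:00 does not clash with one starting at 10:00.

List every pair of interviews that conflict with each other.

B & D

Sorted by start: A, D, B, C, E.
D starts exactly when A ends (back-to-back, no overlap), so nothing later overlaps A either.
B starts before D ends → D and B overlap.
C starts after D ends, so nothing later overlaps D either.
C starts after B ends, so nothing later overlaps B either.
E starts after C ends.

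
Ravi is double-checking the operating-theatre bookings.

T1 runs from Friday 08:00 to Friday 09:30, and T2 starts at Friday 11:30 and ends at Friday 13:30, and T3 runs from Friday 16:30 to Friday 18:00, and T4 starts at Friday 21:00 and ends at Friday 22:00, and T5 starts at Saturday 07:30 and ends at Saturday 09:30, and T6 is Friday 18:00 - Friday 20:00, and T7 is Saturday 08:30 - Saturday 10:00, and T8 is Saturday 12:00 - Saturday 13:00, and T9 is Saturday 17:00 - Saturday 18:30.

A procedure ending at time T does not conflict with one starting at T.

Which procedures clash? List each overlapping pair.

T5 & T7

Sorted by start: T1, T2, T3, T6, T4, T5, T7, T8, T9.
T2 starts after T1 ends, so nothing later overlaps T1 either.
T3 starts after T2 ends, so nothing later overlaps T2 either.
T6 starts exactly when T3 ends (back-to-back, no overlap), so nothing later overlaps T3 either.
T4 starts after T6 ends, so nothing later overlaps T6 either.
T5 starts after T4 ends, so nothing later overlaps T4 either.
T7 starts before T5 ends → T5 and T7 overlap.
T8 starts after T5 ends, so nothing later overlaps T5 either.
T8 starts after T7 ends, so nothing later overlaps T7 either.
T9 starts after T8 ends.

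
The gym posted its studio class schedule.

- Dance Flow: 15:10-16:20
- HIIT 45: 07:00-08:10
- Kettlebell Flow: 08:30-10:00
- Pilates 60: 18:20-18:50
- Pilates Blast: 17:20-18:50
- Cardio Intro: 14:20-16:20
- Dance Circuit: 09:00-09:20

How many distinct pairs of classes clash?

Sorted by start: HIIT 45, Kettlebell Flow, Dance Circuit, Cardio Intro, Dance Flow, Pilates Blast, Pilates 60.
Kettlebell Flow starts after HIIT 45 ends; HIIT 45 is clear from here.
Dance Circuit starts before Kettlebell Flow ends → Kettlebell Flow and Dance Circuit overlap.
Cardio Intro starts after Kettlebell Flow ends; Kettlebell Flow is clear from here.
Cardio Intro starts after Dance Circuit ends; Dance Circuit is clear from here.
Dance Flow starts before Cardio Intro ends → Cardio Intro and Dance Flow overlap.
Pilates Blast starts after Cardio Intro ends; Cardio Intro is clear from here.
Pilates Blast starts after Dance Flow ends; Dance Flow is clear from here.
Pilates 60 starts before Pilates Blast ends → Pilates Blast and Pilates 60 overlap.
Overlapping pairs: Cardio Intro & Dance Flow, Dance Circuit & Kettlebell Flow, Pilates 60 & Pilates Blast — 3 in total.

3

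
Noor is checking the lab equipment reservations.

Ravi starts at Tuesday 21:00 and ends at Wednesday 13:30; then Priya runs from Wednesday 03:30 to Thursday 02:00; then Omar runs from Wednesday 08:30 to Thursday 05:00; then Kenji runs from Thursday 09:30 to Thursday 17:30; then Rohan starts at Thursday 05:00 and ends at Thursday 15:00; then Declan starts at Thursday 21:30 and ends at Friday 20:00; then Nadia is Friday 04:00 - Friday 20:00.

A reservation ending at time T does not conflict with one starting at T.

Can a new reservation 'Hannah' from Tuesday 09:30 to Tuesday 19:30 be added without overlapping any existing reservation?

Yes — the slot is free

Ravi: starts Tuesday 21:00 at or after Hannah ends Tuesday 19:30 → clear.
Priya: starts Wednesday 03:30 at or after Hannah ends Tuesday 19:30 → clear.
Omar: starts Wednesday 08:30 at or after Hannah ends Tuesday 19:30 → clear.
Rohan: starts Thursday 05:00 at or after Hannah ends Tuesday 19:30 → clear.
Kenji: starts Thursday 09:30 at or after Hannah ends Tuesday 19:30 → clear.
Declan: starts Thursday 21:30 at or after Hannah ends Tuesday 19:30 → clear.
Nadia: starts Friday 04:00 at or after Hannah ends Tuesday 19:30 → clear.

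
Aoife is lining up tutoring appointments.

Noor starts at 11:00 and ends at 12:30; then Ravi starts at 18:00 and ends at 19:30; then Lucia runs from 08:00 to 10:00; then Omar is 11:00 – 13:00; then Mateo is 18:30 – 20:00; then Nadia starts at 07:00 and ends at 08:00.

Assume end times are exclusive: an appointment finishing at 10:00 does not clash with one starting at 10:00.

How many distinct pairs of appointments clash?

2

Two intervals overlap when each starts before the other ends.
Sorted by start: Nadia, Lucia, Omar, Noor, Ravi, Mateo.
Lucia starts exactly when Nadia ends (back-to-back, no overlap) — done with Nadia.
Omar starts after Lucia ends — done with Lucia.
Noor starts before Omar ends → Omar and Noor overlap.
Ravi starts after Omar ends — done with Omar.
Ravi starts after Noor ends — done with Noor.
Mateo starts before Ravi ends → Ravi and Mateo overlap.
Overlapping pairs: Mateo & Ravi, Noor & Omar — 2 in total.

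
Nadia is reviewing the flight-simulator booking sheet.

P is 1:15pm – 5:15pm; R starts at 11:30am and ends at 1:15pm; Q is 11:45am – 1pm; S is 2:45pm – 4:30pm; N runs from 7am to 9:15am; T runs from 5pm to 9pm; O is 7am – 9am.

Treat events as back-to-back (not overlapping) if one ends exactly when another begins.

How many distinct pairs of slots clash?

4

Check each pair: they overlap iff neither finishes before the other starts.
Sorted by start: N, O, R, Q, P, S, T.
O starts before N ends → N and O overlap.
R starts after N ends; N is clear from here.
R starts after O ends; O is clear from here.
Q starts before R ends → R and Q overlap.
P starts exactly when R ends (back-to-back, no overlap); R is clear from here.
P starts after Q ends; Q is clear from here.
S starts before P ends → P and S overlap.
T starts before P ends → P and T overlap.
T starts after S ends.
Overlapping pairs: N & O, P & S, P & T, Q & R — 4 in total.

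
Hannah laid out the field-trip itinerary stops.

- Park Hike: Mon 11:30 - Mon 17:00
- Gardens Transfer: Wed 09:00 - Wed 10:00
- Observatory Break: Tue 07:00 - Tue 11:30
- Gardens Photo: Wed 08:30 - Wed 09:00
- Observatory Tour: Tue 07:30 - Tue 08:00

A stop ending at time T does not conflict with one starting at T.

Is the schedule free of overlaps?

Sorted by start: Park Hike, Observatory Break, Observatory Tour, Gardens Photo, Gardens Transfer.
Observatory Break starts after Park Hike ends, so Park Hike has no further overlaps.
Observatory Tour starts before Observatory Break ends → Observatory Break and Observatory Tour overlap.
That's a conflict, so the schedule is not conflict-free.

No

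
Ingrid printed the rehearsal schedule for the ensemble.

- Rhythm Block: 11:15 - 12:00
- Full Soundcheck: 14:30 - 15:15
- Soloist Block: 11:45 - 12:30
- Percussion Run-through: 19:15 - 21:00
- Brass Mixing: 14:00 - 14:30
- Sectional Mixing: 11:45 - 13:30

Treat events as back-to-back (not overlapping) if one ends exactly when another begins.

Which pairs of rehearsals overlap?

Rhythm Block & Sectional Mixing, Rhythm Block & Soloist Block, Sectional Mixing & Soloist Block

Sorted by start: Rhythm Block, Sectional Mixing, Soloist Block, Brass Mixing, Full Soundcheck, Percussion Run-through.
Sectional Mixing starts before Rhythm Block ends → Rhythm Block and Sectional Mixing overlap.
Soloist Block starts before Rhythm Block ends → Rhythm Block and Soloist Block overlap.
Brass Mixing starts after Rhythm Block ends, so nothing later overlaps Rhythm Block either.
Soloist Block starts before Sectional Mixing ends → Sectional Mixing and Soloist Block overlap.
Brass Mixing starts after Sectional Mixing ends, so nothing later overlaps Sectional Mixing either.
Brass Mixing starts after Soloist Block ends, so nothing later overlaps Soloist Block either.
Full Soundcheck starts exactly when Brass Mixing ends (back-to-back, no overlap), so nothing later overlaps Brass Mixing either.
Percussion Run-through starts after Full Soundcheck ends.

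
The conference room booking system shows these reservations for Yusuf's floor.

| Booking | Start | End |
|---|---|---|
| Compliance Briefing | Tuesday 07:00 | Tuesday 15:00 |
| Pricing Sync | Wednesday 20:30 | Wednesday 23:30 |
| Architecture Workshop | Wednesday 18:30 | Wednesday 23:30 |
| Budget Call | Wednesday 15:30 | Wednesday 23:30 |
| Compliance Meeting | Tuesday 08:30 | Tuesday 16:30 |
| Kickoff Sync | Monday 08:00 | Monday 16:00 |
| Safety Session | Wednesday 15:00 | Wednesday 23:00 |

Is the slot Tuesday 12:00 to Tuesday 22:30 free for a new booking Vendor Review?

Kickoff Sync: ends Monday 16:00 at or before Vendor Review starts Tuesday 12:00 → clear.
Compliance Briefing: starts Tuesday 07:00 before Vendor Review ends Tuesday 22:30, and ends Tuesday 15:00 after Vendor Review starts Tuesday 12:00 → overlap.
Compliance Meeting: starts Tuesday 08:30 before Vendor Review ends Tuesday 22:30, and ends Tuesday 16:30 after Vendor Review starts Tuesday 12:00 → overlap.
Safety Session: starts Wednesday 15:00 at or after Vendor Review ends Tuesday 22:30 → clear.
Budget Call: starts Wednesday 15:30 at or after Vendor Review ends Tuesday 22:30 → clear.
Architecture Workshop: starts Wednesday 18:30 at or after Vendor Review ends Tuesday 22:30 → clear.
Pricing Sync: starts Wednesday 20:30 at or after Vendor Review ends Tuesday 22:30 → clear.
Vendor Review overlaps Compliance Briefing, Compliance Meeting.

No — it overlaps Compliance Briefing, Compliance Meeting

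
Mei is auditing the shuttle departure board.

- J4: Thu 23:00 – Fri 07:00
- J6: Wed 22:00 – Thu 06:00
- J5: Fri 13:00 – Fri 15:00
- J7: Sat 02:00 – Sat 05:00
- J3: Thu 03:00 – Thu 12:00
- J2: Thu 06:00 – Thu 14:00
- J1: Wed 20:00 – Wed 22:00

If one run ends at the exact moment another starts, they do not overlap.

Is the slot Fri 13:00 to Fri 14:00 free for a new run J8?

J1: ends Wed 22:00 at or before J8 starts Fri 13:00 → clear.
J6: ends Thu 06:00 at or before J8 starts Fri 13:00 → clear.
J3: ends Thu 12:00 at or before J8 starts Fri 13:00 → clear.
J2: ends Thu 14:00 at or before J8 starts Fri 13:00 → clear.
J4: ends Fri 07:00 at or before J8 starts Fri 13:00 → clear.
J5: starts Fri 13:00 before J8 ends Fri 14:00, and ends Fri 15:00 after J8 starts Fri 13:00 → overlap.
J7: starts Sat 02:00 at or after J8 ends Fri 14:00 → clear.
J8 overlaps J5.

No — it overlaps J5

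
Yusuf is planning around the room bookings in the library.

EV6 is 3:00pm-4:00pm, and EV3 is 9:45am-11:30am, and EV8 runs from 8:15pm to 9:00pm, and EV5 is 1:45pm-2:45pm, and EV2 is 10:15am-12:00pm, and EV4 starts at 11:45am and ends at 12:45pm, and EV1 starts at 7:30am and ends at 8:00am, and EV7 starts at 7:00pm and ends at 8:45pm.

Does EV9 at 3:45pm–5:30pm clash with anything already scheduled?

EV1: ends 8:00am at or before EV9 starts 3:45pm → clear.
EV3: ends 11:30am at or before EV9 starts 3:45pm → clear.
EV2: ends 12:00pm at or before EV9 starts 3:45pm → clear.
EV4: ends 12:45pm at or before EV9 starts 3:45pm → clear.
EV5: ends 2:45pm at or before EV9 starts 3:45pm → clear.
EV6: starts 3:00pm before EV9 ends 5:30pm, and ends 4:00pm after EV9 starts 3:45pm → overlap.
EV7: starts 7:00pm at or after EV9 ends 5:30pm → clear.
EV8: starts 8:15pm at or after EV9 ends 5:30pm → clear.
EV9 overlaps EV6.

Yes — it overlaps EV6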